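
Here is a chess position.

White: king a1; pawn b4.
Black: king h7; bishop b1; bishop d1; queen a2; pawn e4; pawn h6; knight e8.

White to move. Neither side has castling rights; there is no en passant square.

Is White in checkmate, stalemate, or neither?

White to move; white king on a1.
In check: yes, from the black queen on a2.
King squares — b1: attacked by Qa2; a2: attacked by Bb1; b2: attacked by Qa2.
Legal moves for White: none.
In check with no legal moves → checkmate.

checkmate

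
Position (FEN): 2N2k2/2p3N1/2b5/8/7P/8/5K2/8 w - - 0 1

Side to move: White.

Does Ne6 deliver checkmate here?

After Ne6: black king on f8; in check: yes, from the white knight on e6.
Black has 3 legal replies: Kg8, Ke8, Kf7.
In check but a legal move exists → not checkmate.

no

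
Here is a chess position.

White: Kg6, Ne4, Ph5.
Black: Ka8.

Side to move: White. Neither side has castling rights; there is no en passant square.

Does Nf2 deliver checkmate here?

no

After Nf2: black king on a8; in check: no.
Black is not in check, so this cannot be checkmate.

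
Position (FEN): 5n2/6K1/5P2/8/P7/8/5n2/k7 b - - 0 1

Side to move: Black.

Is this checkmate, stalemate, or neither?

neither

Black to move; black king on a1.
In check: no.
Legal moves for Black: Nh7, Nd7, Ng6, Ne6+, Ng4, Ne4, Nh3, Nd3, Nh1, Nd1, Kb2, Ka2, Kb1.
Black has 13 legal moves and is not in check → neither.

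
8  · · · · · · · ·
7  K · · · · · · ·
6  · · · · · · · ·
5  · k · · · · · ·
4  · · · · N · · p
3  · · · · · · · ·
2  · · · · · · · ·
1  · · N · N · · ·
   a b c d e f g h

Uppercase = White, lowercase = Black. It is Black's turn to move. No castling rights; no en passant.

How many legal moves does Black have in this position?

6

Black to move; king on b5.
In check: no.
Legal moves: Kc6, Ka5, Kc4, Kb4, Ka4, h3.
Count: 6.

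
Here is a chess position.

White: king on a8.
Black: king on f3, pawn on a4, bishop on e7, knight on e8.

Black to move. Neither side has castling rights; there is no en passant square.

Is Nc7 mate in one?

After Nc7: white king on a8; in check: yes, from the black knight on c7.
White has 3 legal replies: Kb8, Kb7, Ka7.
In check but a legal move exists → not checkmate.

no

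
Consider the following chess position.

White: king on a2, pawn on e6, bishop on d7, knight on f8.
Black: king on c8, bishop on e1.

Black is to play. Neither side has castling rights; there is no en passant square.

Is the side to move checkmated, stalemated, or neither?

Black to move; black king on c8.
In check: yes, from the white bishop on d7.
King squares — b7: available; c7: available; d7: attacked by Pe6; b8: available; d8: available.
Legal moves for Black: Kd8, Kb8, Kc7, Kb7.
Black is in check but has 4 legal moves → neither.

neither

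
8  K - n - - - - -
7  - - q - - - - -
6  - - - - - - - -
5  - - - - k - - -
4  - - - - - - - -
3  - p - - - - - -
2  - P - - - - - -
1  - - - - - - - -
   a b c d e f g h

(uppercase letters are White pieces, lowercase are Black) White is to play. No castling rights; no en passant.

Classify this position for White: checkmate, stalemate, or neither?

stalemate

White to move; white king on a8.
In check: no.
King squares — a7: attacked by Qc7; b7: attacked by Qc7; b8: attacked by Qc7.
Legal moves for White: none.
Not in check and no legal moves → stalemate.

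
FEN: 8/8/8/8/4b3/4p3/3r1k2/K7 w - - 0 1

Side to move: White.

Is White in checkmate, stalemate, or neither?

stalemate

White to move; white king on a1.
In check: no.
King squares — b1: attacked by Be4; a2: attacked by Rd2; b2: attacked by Rd2.
Legal moves for White: none.
Not in check and no legal moves → stalemate.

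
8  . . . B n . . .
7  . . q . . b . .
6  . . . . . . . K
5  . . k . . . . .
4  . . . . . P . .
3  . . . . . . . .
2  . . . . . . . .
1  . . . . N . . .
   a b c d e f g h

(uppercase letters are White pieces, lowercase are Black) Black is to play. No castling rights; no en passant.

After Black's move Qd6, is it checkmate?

After Qd6: white king on h6; in check: yes, from the black queen on d6.
White has 3 legal replies: Kh7, Kg5, Bf6.
In check but a legal move exists → not checkmate.

no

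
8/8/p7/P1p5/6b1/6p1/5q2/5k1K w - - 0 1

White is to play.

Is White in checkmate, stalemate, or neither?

White to move; white king on h1.
In check: no.
King squares — g1: attacked by Kf1; g2: attacked by Kf1; h2: attacked by Qf2.
Legal moves for White: none.
Not in check and no legal moves → stalemate.

stalemate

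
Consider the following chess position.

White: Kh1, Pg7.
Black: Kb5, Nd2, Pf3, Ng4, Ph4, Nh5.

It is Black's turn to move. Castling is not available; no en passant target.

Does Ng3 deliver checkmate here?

After Ng3: white king on h1; in check: yes, from the black knight on g3.
White has 1 legal reply: Kg1.
In check but a legal move exists → not checkmate.

no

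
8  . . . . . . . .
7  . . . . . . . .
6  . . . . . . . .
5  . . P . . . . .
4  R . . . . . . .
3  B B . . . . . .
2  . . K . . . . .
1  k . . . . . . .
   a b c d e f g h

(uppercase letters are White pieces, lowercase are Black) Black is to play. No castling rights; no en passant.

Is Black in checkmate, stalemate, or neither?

stalemate

Black to move; black king on a1.
In check: no.
King squares — b1: attacked by Kc2; a2: attacked by Bb3; b2: attacked by Kc2.
Legal moves for Black: none.
Not in check and no legal moves → stalemate.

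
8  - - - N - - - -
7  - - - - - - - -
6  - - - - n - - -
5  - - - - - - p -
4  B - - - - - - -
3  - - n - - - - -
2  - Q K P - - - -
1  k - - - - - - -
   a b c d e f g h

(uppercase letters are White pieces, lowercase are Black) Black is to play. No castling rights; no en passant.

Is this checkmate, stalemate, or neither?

Black to move; black king on a1.
In check: yes, from the white queen on b2.
King squares — b1: attacked by Qb2; a2: attacked by Qb2; b2: attacked by Kc2.
Legal moves for Black: none.
In check with no legal moves → checkmate.

checkmate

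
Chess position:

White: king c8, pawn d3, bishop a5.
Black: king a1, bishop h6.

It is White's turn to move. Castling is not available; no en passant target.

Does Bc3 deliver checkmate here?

After Bc3: black king on a1; in check: yes, from the white bishop on c3.
Black has 2 legal replies: Ka2, Kb1.
In check but a legal move exists → not checkmate.

no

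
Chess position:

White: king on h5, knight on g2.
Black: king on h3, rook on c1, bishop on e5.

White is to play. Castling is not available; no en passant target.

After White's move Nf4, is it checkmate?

After Nf4: black king on h3; in check: yes, from the white knight on f4.
Black has 3 legal replies: Kg3, Kh2, Bxf4.
In check but a legal move exists → not checkmate.

no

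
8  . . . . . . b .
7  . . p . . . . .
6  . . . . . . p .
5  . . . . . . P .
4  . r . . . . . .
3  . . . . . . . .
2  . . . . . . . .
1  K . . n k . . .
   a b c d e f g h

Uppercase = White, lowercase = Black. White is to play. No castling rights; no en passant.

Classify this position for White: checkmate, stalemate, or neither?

stalemate

White to move; white king on a1.
In check: no.
King squares — b1: attacked by Rb4; a2: attacked by Bg8; b2: attacked by Nd1.
Legal moves for White: none.
Not in check and no legal moves → stalemate.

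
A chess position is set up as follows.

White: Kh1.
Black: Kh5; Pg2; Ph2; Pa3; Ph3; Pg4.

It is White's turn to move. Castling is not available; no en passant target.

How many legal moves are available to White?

White to move; king on h1.
In check: yes, from the black pawn on g2.
Legal moves: Kxh2.
Count: 1.

1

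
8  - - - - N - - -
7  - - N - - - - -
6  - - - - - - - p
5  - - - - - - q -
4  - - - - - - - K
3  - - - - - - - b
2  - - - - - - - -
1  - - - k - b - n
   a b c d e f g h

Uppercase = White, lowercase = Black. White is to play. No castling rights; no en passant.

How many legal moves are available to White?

0

White to move; king on h4.
In check: yes, from the black queen on g5.
Legal moves: none.
Count: 0.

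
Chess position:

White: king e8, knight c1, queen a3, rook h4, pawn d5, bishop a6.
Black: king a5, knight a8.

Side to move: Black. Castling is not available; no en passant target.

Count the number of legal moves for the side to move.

1

Black to move; king on a5.
In check: yes, from the white queen on a3.
Legal moves: Kb6.
Count: 1.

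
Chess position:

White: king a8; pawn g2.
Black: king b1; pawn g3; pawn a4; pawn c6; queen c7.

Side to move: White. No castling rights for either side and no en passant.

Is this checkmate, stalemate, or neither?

stalemate

White to move; white king on a8.
In check: no.
King squares — a7: attacked by Qc7; b7: attacked by Qc7; b8: attacked by Qc7.
Legal moves for White: none.
Not in check and no legal moves → stalemate.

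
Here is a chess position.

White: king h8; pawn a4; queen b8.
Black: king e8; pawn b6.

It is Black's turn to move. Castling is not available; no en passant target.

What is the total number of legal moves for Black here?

3

Black to move; king on e8.
In check: yes, from the white queen on b8.
Legal moves: Kf7, Ke7, Kd7.
Count: 3.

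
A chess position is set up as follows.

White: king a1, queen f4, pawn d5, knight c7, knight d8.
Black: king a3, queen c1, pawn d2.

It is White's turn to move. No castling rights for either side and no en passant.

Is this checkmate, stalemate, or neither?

checkmate

White to move; white king on a1.
In check: yes, from the black queen on c1.
King squares — b1: attacked by Qc1; a2: attacked by Ka3; b2: attacked by Qc1.
Legal moves for White: none.
In check with no legal moves → checkmate.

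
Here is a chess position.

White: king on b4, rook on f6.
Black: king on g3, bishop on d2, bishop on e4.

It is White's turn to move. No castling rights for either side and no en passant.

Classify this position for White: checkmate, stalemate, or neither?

White to move; white king on b4.
In check: yes, from the black bishop on d2.
Legal moves for White: Kc5, Kb5, Kc4, Ka4, Kb3, Ka3.
White is in check but has 6 legal moves → neither.

neither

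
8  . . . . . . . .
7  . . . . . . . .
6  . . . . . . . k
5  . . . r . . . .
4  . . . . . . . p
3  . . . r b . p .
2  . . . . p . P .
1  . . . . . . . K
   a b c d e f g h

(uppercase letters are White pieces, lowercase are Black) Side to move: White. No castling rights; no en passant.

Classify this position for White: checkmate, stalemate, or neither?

White to move; white king on h1.
In check: no.
King squares — g1: attacked by Be3; g2: own pawn; h2: attacked by Pg3.
Legal moves for White: none.
Not in check and no legal moves → stalemate.

stalemate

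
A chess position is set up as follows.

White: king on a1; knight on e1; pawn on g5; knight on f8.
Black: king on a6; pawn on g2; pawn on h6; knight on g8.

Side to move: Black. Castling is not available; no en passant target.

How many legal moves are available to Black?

13

Black to move; king on a6.
In check: no.
Legal moves: Ne7, Nf6, Kb7, Ka7, Kb6, Kb5, Ka5, hxg5, h5, g1=Q, g1=R, g1=B, g1=N.
Count: 13.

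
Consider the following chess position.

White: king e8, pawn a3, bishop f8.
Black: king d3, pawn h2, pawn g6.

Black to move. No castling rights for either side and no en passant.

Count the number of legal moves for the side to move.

13

Black to move; king on d3.
In check: no.
Legal moves: Ke4, Kd4, Kc4, Ke3, Kc3, Ke2, Kd2, Kc2, g5, h1=Q, h1=R, h1=B, h1=N.
Count: 13.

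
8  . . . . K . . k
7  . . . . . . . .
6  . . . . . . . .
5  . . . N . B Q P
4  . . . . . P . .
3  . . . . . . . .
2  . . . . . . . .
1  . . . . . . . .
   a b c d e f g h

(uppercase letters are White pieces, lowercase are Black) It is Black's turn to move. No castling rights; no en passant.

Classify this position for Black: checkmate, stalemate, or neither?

stalemate

Black to move; black king on h8.
In check: no.
King squares — g7: attacked by Qg5; h7: attacked by Bf5; g8: attacked by Qg5.
Legal moves for Black: none.
Not in check and no legal moves → stalemate.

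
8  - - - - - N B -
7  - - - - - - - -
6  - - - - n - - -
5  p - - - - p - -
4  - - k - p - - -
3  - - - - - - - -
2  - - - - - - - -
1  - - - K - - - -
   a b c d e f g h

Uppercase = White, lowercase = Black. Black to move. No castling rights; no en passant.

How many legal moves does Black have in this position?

Black to move; king on c4.
In check: no.
Legal moves: Kd5, Kc5, Kb5, Kd4, Kb4, Kd3, Kc3, Kb3, f4, a4, e3.
Count: 11.

11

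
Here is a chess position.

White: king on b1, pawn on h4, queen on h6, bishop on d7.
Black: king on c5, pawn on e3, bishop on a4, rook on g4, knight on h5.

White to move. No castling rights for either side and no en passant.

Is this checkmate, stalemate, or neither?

neither

White to move; white king on b1.
In check: no.
Legal moves for White include: Be8, Bc8, Be6, Bc6, Bf5, Bb5, Bxg4, Bxa4, Qh8, Qf8+, Qh7, Qg7, Qg6, Qf6, Qe6, Qd6+, Qc6+, Qb6+, ... (list truncated; more exist).
White has legal moves and is not in check → neither.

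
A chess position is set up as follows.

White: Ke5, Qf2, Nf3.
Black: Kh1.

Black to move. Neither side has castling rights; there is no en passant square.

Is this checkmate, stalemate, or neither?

stalemate

Black to move; black king on h1.
In check: no.
King squares — g1: attacked by Qf2; g2: attacked by Qf2; h2: attacked by Qf2.
Legal moves for Black: none.
Not in check and no legal moves → stalemate.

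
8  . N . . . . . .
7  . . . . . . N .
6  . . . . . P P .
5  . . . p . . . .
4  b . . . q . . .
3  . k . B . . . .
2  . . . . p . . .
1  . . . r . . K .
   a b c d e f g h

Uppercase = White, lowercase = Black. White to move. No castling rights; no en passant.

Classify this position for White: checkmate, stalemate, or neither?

White to move; white king on g1.
In check: yes, from the black rook on d1.
King squares — f1: attacked by Rd1; h1: attacked by Rd1; f2: available; g2: attacked by Qe4; h2: available.
Legal moves for White: Kh2, Kf2.
White is in check but has 2 legal moves → neither.

neither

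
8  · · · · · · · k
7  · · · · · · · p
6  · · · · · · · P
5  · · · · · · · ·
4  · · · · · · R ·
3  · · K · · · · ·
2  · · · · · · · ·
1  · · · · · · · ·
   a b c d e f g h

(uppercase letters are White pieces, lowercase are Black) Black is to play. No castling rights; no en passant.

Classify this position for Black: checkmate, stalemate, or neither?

stalemate

Black to move; black king on h8.
In check: no.
King squares — g7: attacked by Rg4; h7: own pawn; g8: attacked by Rg4.
Legal moves for Black: none.
Not in check and no legal moves → stalemate.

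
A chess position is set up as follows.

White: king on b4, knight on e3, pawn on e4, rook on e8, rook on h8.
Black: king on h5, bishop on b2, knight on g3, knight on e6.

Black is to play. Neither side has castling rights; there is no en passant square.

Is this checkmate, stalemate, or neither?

Black to move; black king on h5.
In check: yes, from the white rook on h8.
Legal moves for Black: Kg6, Kg5, Bxh8.
Black is in check but has 3 legal moves → neither.

neither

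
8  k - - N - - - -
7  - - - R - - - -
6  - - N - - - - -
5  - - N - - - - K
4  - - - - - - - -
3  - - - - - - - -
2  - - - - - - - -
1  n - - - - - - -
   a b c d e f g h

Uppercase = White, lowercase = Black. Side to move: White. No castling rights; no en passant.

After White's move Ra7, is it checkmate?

After Ra7: black king on a8; in check: yes, from the white rook on a7.
King squares — a7: attacked by Nc6; b7: attacked by Nc5; b8: attacked by Nc6.
Black has no legal moves → checkmate.

yes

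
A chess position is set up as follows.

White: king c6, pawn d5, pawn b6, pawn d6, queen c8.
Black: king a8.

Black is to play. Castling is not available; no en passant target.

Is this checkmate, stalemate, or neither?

checkmate

Black to move; black king on a8.
In check: yes, from the white queen on c8.
King squares — a7: attacked by Pb6; b7: attacked by Kc6; b8: attacked by Qc8.
Legal moves for Black: none.
In check with no legal moves → checkmate.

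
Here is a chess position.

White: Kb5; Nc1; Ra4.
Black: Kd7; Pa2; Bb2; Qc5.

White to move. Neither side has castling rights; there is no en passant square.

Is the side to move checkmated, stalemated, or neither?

White to move; white king on b5.
In check: yes, from the black queen on c5.
Legal moves for White: Ka6, Kxc5.
White is in check but has 2 legal moves → neither.

neither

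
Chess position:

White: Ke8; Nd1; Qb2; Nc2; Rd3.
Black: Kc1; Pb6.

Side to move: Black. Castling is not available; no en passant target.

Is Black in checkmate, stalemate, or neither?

Black to move; black king on c1.
In check: yes, from the white queen on b2.
King squares — b1: attacked by Qb2; d1: attacked by Rd3; b2: attacked by Nd1; c2: attacked by Qb2; d2: attacked by Rd3.
Legal moves for Black: none.
In check with no legal moves → checkmate.

checkmate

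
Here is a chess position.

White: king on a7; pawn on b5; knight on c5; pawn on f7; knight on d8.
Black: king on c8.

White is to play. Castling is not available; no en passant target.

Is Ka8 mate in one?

After Ka8: black king on c8; in check: no.
Black is not in check, so this cannot be checkmate.

no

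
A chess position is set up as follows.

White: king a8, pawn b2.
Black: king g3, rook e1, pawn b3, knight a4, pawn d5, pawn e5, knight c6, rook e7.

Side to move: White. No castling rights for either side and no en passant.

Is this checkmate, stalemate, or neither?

White to move; white king on a8.
In check: no.
King squares — a7: attacked by Nc6; b7: attacked by Re7; b8: attacked by Nc6.
Legal moves for White: none.
Not in check and no legal moves → stalemate.

stalemate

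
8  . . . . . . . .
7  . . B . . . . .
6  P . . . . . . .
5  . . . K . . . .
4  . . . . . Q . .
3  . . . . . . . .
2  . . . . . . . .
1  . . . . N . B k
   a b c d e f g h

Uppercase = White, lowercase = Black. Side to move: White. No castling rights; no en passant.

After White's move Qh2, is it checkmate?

yes

After Qh2: black king on h1; in check: yes, from the white queen on h2.
King squares — g1: attacked by Qh2; g2: attacked by Ne1; h2: attacked by Bg1.
Black has no legal moves → checkmate.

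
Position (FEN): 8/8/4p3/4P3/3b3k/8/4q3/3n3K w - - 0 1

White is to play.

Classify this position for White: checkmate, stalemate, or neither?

stalemate

White to move; white king on h1.
In check: no.
King squares — g1: attacked by Bd4; g2: attacked by Qe2; h2: attacked by Qe2.
Legal moves for White: none.
Not in check and no legal moves → stalemate.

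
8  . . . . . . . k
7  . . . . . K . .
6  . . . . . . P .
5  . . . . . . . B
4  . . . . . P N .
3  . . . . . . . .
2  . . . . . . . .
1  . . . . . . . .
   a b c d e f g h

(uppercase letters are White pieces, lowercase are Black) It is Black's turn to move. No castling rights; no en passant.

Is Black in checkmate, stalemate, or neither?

stalemate

Black to move; black king on h8.
In check: no.
King squares — g7: attacked by Kf7; h7: attacked by Pg6; g8: attacked by Kf7.
Legal moves for Black: none.
Not in check and no legal moves → stalemate.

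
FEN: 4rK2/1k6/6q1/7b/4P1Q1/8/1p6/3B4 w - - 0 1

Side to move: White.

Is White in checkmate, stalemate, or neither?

checkmate

White to move; white king on f8.
In check: yes, from the black rook on e8.
King squares — e7: attacked by Re8; f7: attacked by Qg6; g7: attacked by Qg6; e8: attacked by Qg6; g8: attacked by Qg6.
Legal moves for White: none.
In check with no legal moves → checkmate.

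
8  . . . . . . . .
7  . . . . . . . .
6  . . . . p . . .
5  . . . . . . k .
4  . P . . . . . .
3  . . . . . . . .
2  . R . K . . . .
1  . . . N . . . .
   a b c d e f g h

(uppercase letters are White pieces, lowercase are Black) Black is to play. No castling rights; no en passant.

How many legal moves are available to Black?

9

Black to move; king on g5.
In check: no.
Legal moves: Kh6, Kg6, Kf6, Kh5, Kf5, Kh4, Kg4, Kf4, e5.
Count: 9.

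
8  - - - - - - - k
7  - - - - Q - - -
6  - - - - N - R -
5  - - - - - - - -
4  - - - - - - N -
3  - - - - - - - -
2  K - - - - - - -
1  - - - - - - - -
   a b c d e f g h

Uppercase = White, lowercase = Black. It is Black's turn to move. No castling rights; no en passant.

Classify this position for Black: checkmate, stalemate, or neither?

Black to move; black king on h8.
In check: no.
King squares — g7: attacked by Ne6; h7: attacked by Qe7; g8: attacked by Rg6.
Legal moves for Black: none.
Not in check and no legal moves → stalemate.

stalemate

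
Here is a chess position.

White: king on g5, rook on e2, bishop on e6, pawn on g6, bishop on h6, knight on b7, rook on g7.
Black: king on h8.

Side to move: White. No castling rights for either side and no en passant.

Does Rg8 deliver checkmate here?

After Rg8: black king on h8; in check: yes, from the white rook on g8.
King squares — g7: attacked by Bh6; h7: attacked by Pg6; g8: attacked by Be6.
Black has no legal moves → checkmate.

yes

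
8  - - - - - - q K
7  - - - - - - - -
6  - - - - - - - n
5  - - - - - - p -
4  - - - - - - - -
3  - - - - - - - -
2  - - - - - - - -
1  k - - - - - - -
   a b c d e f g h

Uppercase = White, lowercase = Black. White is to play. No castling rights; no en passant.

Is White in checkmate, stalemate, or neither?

checkmate

White to move; white king on h8.
In check: yes, from the black queen on g8.
King squares — g7: attacked by Qg8; h7: attacked by Qg8; g8: attacked by Nh6.
Legal moves for White: none.
In check with no legal moves → checkmate.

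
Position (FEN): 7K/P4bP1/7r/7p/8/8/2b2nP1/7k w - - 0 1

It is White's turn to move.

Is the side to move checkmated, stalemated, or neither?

White to move; white king on h8.
In check: yes, from the black rook on h6.
King squares — g7: own pawn; h7: attacked by Bc2; g8: attacked by Bf7.
Legal moves for White: none.
In check with no legal moves → checkmate.

checkmate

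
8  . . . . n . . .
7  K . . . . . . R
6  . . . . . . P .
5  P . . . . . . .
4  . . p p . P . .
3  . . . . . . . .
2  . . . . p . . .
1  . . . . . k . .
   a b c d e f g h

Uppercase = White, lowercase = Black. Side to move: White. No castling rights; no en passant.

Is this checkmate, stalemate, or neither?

White to move; white king on a7.
In check: no.
Legal moves for White include: Rh8, Rg7, Rf7, Re7, Rd7, Rc7, Rb7, Rh6, Rh5, Rh4, Rh3, Rh2, Rh1+, Kb8, Ka8, Kb7, Kb6, Ka6, ... (list truncated; more exist).
White has legal moves and is not in check → neither.

neither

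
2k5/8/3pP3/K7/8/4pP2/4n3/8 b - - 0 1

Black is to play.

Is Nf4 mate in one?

no

After Nf4: white king on a5; in check: no.
White is not in check, so this cannot be checkmate.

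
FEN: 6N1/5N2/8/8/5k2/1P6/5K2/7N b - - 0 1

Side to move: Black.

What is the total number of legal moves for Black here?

Black to move; king on f4.
In check: no.
Legal moves: Kf5, Kg4, Ke4.
Count: 3.

3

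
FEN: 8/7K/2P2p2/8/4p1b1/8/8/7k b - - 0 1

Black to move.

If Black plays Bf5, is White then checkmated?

After Bf5: white king on h7; in check: yes, from the black bishop on f5.
White has 4 legal replies: Kh8, Kg8, Kg7, Kh6.
In check but a legal move exists → not checkmate.

no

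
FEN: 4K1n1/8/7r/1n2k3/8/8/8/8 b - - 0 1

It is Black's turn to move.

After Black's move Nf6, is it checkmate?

no

After Nf6: white king on e8; in check: yes, from the black knight on f6.
White has 4 legal replies: Kf8, Kd8, Kf7, Ke7.
In check but a legal move exists → not checkmate.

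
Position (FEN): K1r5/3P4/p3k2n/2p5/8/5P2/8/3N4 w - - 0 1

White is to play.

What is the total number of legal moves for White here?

White to move; king on a8.
In check: yes, from the black rook on c8.
Legal moves: Kb7, Ka7, dxc8=Q+, dxc8=R, dxc8=B+, dxc8=N.
Count: 6.

6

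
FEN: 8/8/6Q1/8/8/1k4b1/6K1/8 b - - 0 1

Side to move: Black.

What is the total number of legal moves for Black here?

Black to move; king on b3.
In check: no.
Legal moves: Bb8, Bc7, Bd6, Be5, Bh4, Bf4, Bh2, Bf2, Be1, Kc4, Kb4, Ka4, Kc3, Ka3, Kb2, Ka2.
Count: 16.

16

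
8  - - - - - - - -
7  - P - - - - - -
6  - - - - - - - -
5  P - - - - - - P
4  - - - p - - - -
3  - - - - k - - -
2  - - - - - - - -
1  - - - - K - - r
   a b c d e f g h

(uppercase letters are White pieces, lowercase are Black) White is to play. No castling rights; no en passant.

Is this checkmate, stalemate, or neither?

checkmate

White to move; white king on e1.
In check: yes, from the black rook on h1.
King squares — d1: attacked by Rh1; f1: attacked by Rh1; d2: attacked by Ke3; e2: attacked by Ke3; f2: attacked by Ke3.
Legal moves for White: none.
In check with no legal moves → checkmate.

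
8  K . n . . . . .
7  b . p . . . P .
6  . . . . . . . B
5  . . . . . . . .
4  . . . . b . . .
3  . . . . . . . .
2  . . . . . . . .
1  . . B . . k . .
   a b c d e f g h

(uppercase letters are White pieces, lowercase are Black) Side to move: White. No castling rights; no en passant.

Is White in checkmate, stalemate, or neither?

White to move; white king on a8.
In check: yes, from the black bishop on e4.
King squares — a7: attacked by Nc8; b7: attacked by Be4; b8: attacked by Ba7.
Legal moves for White: none.
In check with no legal moves → checkmate.

checkmate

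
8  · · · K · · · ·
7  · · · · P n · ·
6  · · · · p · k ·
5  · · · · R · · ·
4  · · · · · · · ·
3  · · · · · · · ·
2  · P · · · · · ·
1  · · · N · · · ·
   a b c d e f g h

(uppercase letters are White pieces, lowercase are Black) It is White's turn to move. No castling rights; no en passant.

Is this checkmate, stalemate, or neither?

neither

White to move; white king on d8.
In check: yes, from the black knight on f7.
Legal moves for White: Ke8, Kc8, Kd7, Kc7.
White is in check but has 4 legal moves → neither.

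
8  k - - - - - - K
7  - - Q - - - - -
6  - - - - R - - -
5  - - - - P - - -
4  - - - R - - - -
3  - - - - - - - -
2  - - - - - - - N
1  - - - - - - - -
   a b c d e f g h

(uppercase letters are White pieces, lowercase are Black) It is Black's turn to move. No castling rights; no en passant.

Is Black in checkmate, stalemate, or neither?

Black to move; black king on a8.
In check: no.
King squares — a7: attacked by Qc7; b7: attacked by Qc7; b8: attacked by Qc7.
Legal moves for Black: none.
Not in check and no legal moves → stalemate.

stalemate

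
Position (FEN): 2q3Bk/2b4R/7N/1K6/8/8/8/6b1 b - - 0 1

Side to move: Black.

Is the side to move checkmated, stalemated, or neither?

Black to move; black king on h8.
In check: yes, from the white rook on h7.
King squares — g7: attacked by Rh7; h7: attacked by Bg8; g8: attacked by Nh6.
Legal moves for Black: none.
In check with no legal moves → checkmate.

checkmate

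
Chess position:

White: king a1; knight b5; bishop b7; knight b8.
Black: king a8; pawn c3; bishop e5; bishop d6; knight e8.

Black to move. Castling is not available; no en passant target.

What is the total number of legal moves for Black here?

Black to move; king on a8.
In check: yes, from the white bishop on b7.
Legal moves: Kxb8, Kxb7.
Count: 2.

2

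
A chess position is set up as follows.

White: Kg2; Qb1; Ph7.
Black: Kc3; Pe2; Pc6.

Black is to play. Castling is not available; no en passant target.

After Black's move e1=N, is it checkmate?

no

After e1=N: white king on g2; in check: yes, from the black knight on e1.
White has 8 legal replies: Kh3, Kg3, Kh2, Kf2, Kh1, Kg1, Kf1, Qxe1+.
In check but a legal move exists → not checkmate.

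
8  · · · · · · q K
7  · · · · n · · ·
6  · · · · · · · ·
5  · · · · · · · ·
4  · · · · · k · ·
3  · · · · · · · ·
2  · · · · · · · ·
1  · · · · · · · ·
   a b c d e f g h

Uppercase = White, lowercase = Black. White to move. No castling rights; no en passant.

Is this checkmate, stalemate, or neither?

White to move; white king on h8.
In check: yes, from the black queen on g8.
King squares — g7: attacked by Qg8; h7: attacked by Qg8; g8: attacked by Ne7.
Legal moves for White: none.
In check with no legal moves → checkmate.

checkmate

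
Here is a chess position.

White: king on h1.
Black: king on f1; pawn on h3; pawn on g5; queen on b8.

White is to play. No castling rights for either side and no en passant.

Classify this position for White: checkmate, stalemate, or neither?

stalemate

White to move; white king on h1.
In check: no.
King squares — g1: attacked by Kf1; g2: attacked by Kf1; h2: attacked by Qb8.
Legal moves for White: none.
Not in check and no legal moves → stalemate.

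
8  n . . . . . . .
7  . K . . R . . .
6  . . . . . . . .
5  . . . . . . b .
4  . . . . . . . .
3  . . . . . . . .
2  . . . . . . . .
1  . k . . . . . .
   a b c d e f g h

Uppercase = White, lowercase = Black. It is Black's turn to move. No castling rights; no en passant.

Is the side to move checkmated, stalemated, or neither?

Black to move; black king on b1.
In check: no.
Legal moves for Black: Nc7, Nb6, Bxe7, Bh6, Bf6, Bh4, Bf4, Be3, Bd2, Bc1, Kc2, Kb2, Ka2, Kc1, Ka1.
Black has 15 legal moves and is not in check → neither.

neither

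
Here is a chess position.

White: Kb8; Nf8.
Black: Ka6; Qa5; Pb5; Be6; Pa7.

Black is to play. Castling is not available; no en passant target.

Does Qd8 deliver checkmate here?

yes

After Qd8: white king on b8; in check: yes, from the black queen on d8.
King squares — a7: attacked by Ka6; b7: attacked by Ka6; c7: attacked by Qd8; a8: attacked by Qd8; c8: attacked by Be6.
White has no legal moves → checkmate.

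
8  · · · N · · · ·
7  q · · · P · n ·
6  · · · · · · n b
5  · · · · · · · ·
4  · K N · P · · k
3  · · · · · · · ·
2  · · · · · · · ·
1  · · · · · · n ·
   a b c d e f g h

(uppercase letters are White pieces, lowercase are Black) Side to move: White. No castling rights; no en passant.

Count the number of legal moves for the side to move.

20

White to move; king on b4.
In check: no.
Legal moves: Nf7, Nb7, Ne6, Nc6, Nd6, Nb6, Ne5, Na5, Ne3, Na3, Nd2, Nb2, Kb5, Kc3, Kb3, e8=Q, e8=R, e8=B, e8=N, e5.
Count: 20.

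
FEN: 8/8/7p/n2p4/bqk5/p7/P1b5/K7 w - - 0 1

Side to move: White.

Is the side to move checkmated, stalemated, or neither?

stalemate

White to move; white king on a1.
In check: no.
King squares — b1: attacked by Bc2; a2: own pawn; b2: attacked by Pa3.
Legal moves for White: none.
Not in check and no legal moves → stalemate.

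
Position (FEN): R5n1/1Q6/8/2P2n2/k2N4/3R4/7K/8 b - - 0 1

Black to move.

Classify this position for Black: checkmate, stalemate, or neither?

Black to move; black king on a4.
In check: yes, from the white rook on a8.
King squares — a3: attacked by Rd3; b3: attacked by Rd3; b4: attacked by Qb7; a5: attacked by Ra8; b5: attacked by Nd4.
Legal moves for Black: none.
In check with no legal moves → checkmate.

checkmate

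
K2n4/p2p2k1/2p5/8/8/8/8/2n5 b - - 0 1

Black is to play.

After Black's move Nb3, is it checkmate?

no

After Nb3: white king on a8; in check: no.
White is not in check, so this cannot be checkmate.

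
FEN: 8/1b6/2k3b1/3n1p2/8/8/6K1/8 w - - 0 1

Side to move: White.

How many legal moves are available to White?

8

White to move; king on g2.
In check: no.
Legal moves: Kh3, Kg3, Kf3, Kh2, Kf2, Kh1, Kg1, Kf1.
Count: 8.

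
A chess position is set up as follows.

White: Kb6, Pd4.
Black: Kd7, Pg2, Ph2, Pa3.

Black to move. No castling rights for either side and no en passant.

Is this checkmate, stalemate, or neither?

neither

Black to move; black king on d7.
In check: no.
Legal moves for Black: Ke8, Kd8, Kc8, Ke7, Ke6, Kd6, a2, h1=Q, h1=R, h1=B, h1=N, g1=Q, g1=R, g1=B, g1=N.
Black has 15 legal moves and is not in check → neither.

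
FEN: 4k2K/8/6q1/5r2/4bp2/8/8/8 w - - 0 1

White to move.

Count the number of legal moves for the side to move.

White to move; king on h8.
In check: no.
Legal moves: none.
Count: 0.

0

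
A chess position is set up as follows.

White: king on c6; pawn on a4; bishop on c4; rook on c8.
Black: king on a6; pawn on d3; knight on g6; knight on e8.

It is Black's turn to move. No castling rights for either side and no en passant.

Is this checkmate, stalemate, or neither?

Black to move; black king on a6.
In check: yes, from the white bishop on c4.
Legal moves for Black: Ka7, Ka5.
Black is in check but has 2 legal moves → neither.

neither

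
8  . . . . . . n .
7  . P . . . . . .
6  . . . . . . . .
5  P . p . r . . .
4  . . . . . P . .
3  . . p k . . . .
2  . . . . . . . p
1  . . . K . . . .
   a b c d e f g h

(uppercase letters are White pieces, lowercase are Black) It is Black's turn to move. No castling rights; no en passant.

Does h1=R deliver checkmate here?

yes

After h1=R: white king on d1; in check: yes, from the black rook on h1.
King squares — c1: attacked by Rh1; e1: attacked by Rh1; c2: attacked by Kd3; d2: attacked by Pc3; e2: attacked by Kd3.
White has no legal moves → checkmate.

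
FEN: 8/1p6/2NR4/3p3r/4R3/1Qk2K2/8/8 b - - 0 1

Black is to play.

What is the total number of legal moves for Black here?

2

Black to move; king on c3.
In check: yes, from the white queen on b3.
Legal moves: Kxb3, Kd2.
Count: 2.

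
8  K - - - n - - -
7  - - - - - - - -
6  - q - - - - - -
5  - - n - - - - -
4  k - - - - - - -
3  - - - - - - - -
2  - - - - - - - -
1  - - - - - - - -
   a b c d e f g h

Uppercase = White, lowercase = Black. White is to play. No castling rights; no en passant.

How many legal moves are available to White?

White to move; king on a8.
In check: no.
Legal moves: none.
Count: 0.

0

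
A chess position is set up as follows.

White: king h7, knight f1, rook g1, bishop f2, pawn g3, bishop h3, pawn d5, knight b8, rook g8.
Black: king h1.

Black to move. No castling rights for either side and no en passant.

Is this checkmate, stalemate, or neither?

Black to move; black king on h1.
In check: yes, from the white rook on g1.
King squares — g1: attacked by Bf2; g2: attacked by Rg1; h2: attacked by Nf1.
Legal moves for Black: none.
In check with no legal moves → checkmate.

checkmate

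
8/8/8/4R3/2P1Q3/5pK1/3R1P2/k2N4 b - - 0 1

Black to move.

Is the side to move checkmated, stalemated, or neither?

Black to move; black king on a1.
In check: no.
King squares — b1: attacked by Qe4; a2: attacked by Rd2; b2: attacked by Nd1.
Legal moves for Black: none.
Not in check and no legal moves → stalemate.

stalemate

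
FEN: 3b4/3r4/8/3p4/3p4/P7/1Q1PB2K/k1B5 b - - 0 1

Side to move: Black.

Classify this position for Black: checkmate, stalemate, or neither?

Black to move; black king on a1.
In check: yes, from the white queen on b2.
King squares — b1: attacked by Qb2; a2: attacked by Qb2; b2: attacked by Bc1.
Legal moves for Black: none.
In check with no legal moves → checkmate.

checkmate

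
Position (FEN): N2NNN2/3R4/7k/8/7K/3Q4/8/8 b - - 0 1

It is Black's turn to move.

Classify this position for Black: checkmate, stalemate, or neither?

Black to move; black king on h6.
In check: no.
King squares — g5: attacked by Kh4; h5: attacked by Kh4; g6: attacked by Qd3; g7: attacked by Rd7; h7: attacked by Qd3.
Legal moves for Black: none.
Not in check and no legal moves → stalemate.

stalemate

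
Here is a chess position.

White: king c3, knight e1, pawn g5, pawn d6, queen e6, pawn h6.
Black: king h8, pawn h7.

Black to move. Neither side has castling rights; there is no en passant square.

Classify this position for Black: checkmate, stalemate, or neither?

stalemate

Black to move; black king on h8.
In check: no.
King squares — g7: attacked by Ph6; h7: own pawn; g8: attacked by Qe6.
Legal moves for Black: none.
Not in check and no legal moves → stalemate.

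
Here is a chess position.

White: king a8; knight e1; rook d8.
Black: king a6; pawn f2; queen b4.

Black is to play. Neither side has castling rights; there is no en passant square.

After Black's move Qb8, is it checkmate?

no

After Qb8: white king on a8; in check: yes, from the black queen on b8.
White has 2 legal replies: Kxb8, Rxb8.
In check but a legal move exists → not checkmate.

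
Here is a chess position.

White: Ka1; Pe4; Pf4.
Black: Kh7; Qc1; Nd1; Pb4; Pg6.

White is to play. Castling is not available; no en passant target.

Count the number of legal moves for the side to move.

White to move; king on a1.
In check: yes, from the black queen on c1.
Legal moves: Ka2.
Count: 1.

1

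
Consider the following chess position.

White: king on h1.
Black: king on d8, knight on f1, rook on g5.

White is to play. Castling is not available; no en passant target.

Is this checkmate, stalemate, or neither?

White to move; white king on h1.
In check: no.
King squares — g1: attacked by Rg5; g2: attacked by Rg5; h2: attacked by Nf1.
Legal moves for White: none.
Not in check and no legal moves → stalemate.

stalemate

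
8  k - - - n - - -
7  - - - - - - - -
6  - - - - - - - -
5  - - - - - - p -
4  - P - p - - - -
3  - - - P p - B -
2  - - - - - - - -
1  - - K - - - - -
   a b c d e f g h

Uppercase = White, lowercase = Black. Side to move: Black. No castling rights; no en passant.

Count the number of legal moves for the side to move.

Black to move; king on a8.
In check: no.
Legal moves: Ng7, Nc7, Nf6, Nd6, Kb7, Ka7, g4, e2.
Count: 8.

8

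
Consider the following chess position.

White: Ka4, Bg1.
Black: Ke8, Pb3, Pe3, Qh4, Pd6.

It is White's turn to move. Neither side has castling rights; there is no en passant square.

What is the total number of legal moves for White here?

4

White to move; king on a4.
In check: yes, from the black queen on h4.
Legal moves: Kb5, Ka5, Kxb3, Ka3.
Count: 4.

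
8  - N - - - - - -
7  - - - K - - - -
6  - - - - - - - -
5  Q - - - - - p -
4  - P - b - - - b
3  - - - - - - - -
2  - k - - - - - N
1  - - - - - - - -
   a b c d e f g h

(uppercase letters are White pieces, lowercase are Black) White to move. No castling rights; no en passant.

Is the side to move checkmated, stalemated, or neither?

neither

White to move; white king on d7.
In check: no.
Legal moves for White include: Nc6, Na6, Ke8, Kd8, Kc8, Ke7, Kc7, Ke6, Kd6, Kc6, Qd8, Qa8, Qc7, Qa7, Qb6, Qa6, Qxg5, Qf5, ... (list truncated; more exist).
White has legal moves and is not in check → neither.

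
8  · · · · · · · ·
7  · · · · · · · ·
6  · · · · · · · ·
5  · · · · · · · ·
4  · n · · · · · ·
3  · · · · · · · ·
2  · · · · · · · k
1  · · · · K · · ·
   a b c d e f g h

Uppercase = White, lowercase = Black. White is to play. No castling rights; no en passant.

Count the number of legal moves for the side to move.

5

White to move; king on e1.
In check: no.
Legal moves: Kf2, Ke2, Kd2, Kf1, Kd1.
Count: 5.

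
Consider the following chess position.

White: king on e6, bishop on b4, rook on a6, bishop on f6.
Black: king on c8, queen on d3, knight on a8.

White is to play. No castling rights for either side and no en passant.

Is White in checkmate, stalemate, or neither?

neither

White to move; white king on e6.
In check: no.
Legal moves for White include: Bh8, Bd8, Bg7, Bfe7, Bg5, Be5, Bh4, Bd4, Bfc3, Bb2, Ba1, Kf7, Ke7, Ke5, Rxa8+, Ra7, Rd6, Rc6+, ... (list truncated; more exist).
White has legal moves and is not in check → neither.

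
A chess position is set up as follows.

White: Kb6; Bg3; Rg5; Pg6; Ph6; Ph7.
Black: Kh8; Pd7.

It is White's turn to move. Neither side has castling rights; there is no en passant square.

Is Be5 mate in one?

After Be5: black king on h8; in check: yes, from the white bishop on e5.
King squares — g7: attacked by Be5; h7: attacked by Pg6; g8: attacked by Ph7.
Black has no legal moves → checkmate.

yes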